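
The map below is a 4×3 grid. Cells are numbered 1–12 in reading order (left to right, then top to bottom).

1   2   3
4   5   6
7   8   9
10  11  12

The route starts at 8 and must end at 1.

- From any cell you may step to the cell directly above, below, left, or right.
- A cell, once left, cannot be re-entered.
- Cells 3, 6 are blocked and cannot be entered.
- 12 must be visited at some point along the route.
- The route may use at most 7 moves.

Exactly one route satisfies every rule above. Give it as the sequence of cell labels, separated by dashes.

8 - 9 - 12 - 11 - 10 - 7 - 4 - 1

The budget equals the shortest possible length, so every move has to be on a shortest route through the required cells.
Route from 8: right 1 to 9, down 1 to 12, left 2 to 10, up 3 to 1 — 7 moves in all.
Check: all required cells visited; 7 ≤ 7 moves.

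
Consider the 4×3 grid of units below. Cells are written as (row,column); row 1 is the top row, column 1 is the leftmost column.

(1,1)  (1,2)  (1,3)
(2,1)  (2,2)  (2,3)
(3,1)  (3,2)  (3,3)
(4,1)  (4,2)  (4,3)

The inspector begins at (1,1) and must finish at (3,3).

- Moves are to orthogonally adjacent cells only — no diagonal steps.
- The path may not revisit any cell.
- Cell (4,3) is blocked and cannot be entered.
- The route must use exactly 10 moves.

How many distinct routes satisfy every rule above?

Need simple routes of exactly 10 moves from (1,1) to (3,3) (Manhattan distance 4, so 3 moves are spent on a detour and 3 undoing it).
Enumerating: (1,1) (2,1) (3,1) (4,1) (4,2) (3,2) (2,2) (1,2) (1,3) (2,3) (3,3) | (1,1) (1,2) (1,3) (2,3) (2,2) (2,1) (3,1) (4,1) (4,2) (3,2) (3,3).
That gives 2 routes.

2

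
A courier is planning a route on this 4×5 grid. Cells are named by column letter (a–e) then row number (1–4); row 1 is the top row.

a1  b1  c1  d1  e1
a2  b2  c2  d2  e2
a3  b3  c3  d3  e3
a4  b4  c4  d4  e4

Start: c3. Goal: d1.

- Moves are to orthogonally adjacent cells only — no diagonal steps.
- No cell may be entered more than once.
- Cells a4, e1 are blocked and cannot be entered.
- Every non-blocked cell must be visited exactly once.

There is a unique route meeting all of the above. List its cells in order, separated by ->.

c3 -> d3 -> d2 -> e2 -> e3 -> e4 -> d4 -> c4 -> b4 -> b3 -> a3 -> a2 -> a1 -> b1 -> b2 -> c2 -> c1 -> d1

Need to visit all 18 open cells exactly once, starting at c3 and ending at d1.
Route from c3: right 1 to d3, up 1 to d2, right 1 to e2, down 2 to e4, left 3 to b4, up 1 to b3, left 1 to a3, up 2 to a1, right 1 to b1, down 1 to b2, right 1 to c2, up 1 to c1, right 1 to d1 — 17 moves in all.
Check: all 18 open cells covered.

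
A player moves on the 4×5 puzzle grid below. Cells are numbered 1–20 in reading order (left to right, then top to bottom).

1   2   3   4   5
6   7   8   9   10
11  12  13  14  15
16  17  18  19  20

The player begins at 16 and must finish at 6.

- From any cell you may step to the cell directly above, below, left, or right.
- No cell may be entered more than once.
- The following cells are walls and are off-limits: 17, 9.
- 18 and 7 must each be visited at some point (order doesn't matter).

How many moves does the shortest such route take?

Any route passes through 18 and 7 in some order between 16 and 6. Summing Manhattan distances along each leg and taking the cheapest ordering (16 → 18 → 7 → 6) gives a lower bound of 2 + 3 + 1 = 6 moves.
That bound ignores the blocked cells. Measuring each leg by the fewest moves that actually steer around them (16→18: 4; 18→7: 3; 7→6: 1) raises the lower bound to 8.
The shortest route satisfying every rule uses 14 moves: 16 → 11 → 12 → 13 → 18 → 19 → 14 → 15 → 10 → 5 → 4 → 3 → 8 → 7 → 6.
The bound of 8 isn't tight here; checking systematically, no route of length 8 through 13 satisfies every constraint (on a 4-connected grid the length of any start-to-goal walk has the same parity as the Manhattan bound, so only lengths 8, 10, 12, … need checking), so 14 is the minimum.

14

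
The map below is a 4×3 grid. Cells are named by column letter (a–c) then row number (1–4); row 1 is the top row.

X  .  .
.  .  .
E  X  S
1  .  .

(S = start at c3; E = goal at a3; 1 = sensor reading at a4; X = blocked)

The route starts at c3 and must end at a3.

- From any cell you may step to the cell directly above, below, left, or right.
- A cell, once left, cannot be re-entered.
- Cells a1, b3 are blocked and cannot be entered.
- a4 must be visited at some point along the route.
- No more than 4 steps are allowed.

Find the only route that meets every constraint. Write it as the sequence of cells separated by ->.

The 4-move cap with required stops at a4 leaves no slack for detours.
Route from c3: down 1 to c4, left 2 to a4, up 1 to a3 — 4 moves in all.
Check: all required cells visited; 4 ≤ 4 moves.

c3 -> c4 -> b4 -> a4 -> a3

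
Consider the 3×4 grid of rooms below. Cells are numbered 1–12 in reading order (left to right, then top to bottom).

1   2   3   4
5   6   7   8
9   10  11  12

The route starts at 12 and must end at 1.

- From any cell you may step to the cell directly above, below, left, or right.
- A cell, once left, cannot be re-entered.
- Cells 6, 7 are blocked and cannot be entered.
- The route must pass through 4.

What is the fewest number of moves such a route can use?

5

Any route passes through 4 somewhere between 12 and 1. Summing Manhattan distances along the two legs (12 → 4 → 1) gives a lower bound of 2 + 3 = 5 moves.
A route of 5 moves achieves this: 12 → 8 → 4 → 3 → 2 → 1.
Since 5 matches the lower bound, it is optimal.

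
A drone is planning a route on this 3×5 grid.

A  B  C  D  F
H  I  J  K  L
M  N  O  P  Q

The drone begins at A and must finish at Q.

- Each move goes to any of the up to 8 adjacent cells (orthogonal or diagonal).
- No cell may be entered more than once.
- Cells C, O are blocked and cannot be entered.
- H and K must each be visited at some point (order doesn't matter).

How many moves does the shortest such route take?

5

Any route passes through H and K in some order between A and Q. Summing Chebyshev distances along each leg and taking the cheapest ordering (A → H → K → Q) gives a lower bound of 1 + 3 + 1 = 5 moves.
A route of 5 moves achieves this: A → H → B → J → K → Q.
Since 5 matches the lower bound, it is optimal.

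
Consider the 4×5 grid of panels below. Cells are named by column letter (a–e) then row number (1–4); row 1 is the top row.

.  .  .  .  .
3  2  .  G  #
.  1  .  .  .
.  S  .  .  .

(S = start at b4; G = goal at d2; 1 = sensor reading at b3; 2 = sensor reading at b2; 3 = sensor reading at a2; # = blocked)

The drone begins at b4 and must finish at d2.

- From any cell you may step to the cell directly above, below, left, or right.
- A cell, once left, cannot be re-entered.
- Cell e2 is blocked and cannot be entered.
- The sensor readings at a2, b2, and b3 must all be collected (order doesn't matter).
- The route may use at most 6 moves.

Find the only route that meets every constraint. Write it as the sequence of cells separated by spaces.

The budget equals the shortest possible length, so every move has to be on a shortest route through the required cells.
Route from b4: up 1 to b3, left 1 to a3, up 1 to a2, right 3 to d2 — 6 moves in all.
Check: all required cells visited; 6 ≤ 6 moves.

b4 b3 a3 a2 b2 c2 d2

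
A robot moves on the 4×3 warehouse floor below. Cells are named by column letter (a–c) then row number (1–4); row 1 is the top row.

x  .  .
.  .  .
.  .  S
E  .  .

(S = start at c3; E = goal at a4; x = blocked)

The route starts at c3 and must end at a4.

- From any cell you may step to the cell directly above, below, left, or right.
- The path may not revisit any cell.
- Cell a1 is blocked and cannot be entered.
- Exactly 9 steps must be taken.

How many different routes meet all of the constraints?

1

Need simple routes of exactly 9 moves from c3 to a4 (Manhattan distance 3, so 3 moves are spent on a detour and 3 undoing it).
Enumerating: c3 c2 c1 b1 b2 a2 a3 b3 b4 a4.
That gives 1 route.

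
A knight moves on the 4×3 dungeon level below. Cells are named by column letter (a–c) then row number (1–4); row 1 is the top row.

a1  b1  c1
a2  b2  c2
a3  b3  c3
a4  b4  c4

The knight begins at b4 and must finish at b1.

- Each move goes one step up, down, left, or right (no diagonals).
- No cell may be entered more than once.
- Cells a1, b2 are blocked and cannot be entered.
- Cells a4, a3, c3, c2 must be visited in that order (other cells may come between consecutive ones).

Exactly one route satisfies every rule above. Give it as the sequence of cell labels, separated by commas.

The waypoints must appear in the order a4, a3, c3, c2, with no cell reused.
Route from b4: left to a4, up to a3, 2× right (reaching c3), 2× up (reaching c1), left to b1 — 7 moves in all.
Check: order respected (a4 at step 1, a3 at step 2, c3 at step 4, c2 at step 5).

b4, a4, a3, b3, c3, c2, c1, b1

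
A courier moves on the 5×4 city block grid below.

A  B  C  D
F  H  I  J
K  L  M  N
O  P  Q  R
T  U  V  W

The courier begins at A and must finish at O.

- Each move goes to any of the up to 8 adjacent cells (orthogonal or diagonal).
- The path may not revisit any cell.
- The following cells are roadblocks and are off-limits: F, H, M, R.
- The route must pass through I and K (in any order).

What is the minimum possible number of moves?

Any route passes through I and K in some order between A and O. Summing Chebyshev distances along each leg and taking the cheapest ordering (A → I → K → O) gives a lower bound of 2 + 2 + 1 = 5 moves.
A route of 5 moves achieves this: A → B → I → L → K → O.
Since 5 matches the lower bound, it is optimal.

5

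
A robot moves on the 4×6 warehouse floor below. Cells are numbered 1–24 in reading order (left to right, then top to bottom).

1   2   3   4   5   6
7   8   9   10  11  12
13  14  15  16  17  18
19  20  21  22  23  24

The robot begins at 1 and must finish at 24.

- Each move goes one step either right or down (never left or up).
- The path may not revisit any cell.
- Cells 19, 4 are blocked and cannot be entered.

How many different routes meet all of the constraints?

A right/down-only route from 1 to 24 makes exactly 3 down-moves and 5 right-moves in some order.
With no other constraints that would be C(8,3) = 56 routes.
Subtract routes through each blocked cell (inclusion–exclusion for overlaps): − through 4: 10 − through 19: 1 → 45.
That gives 45 routes.

45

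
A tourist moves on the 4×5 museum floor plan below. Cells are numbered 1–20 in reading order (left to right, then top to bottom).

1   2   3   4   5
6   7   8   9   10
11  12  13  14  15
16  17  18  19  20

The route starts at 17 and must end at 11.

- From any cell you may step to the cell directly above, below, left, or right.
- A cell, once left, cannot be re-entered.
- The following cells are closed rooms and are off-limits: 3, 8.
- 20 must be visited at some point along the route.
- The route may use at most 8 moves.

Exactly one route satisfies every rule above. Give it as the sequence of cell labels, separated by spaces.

17 18 19 20 15 14 13 12 11

Any route must reach 20 and still end at 11 within 8 moves, so the order of the required stops is forced.
Route from 17: right 3 to 20, up 1 to 15, left 4 to 11 — 8 moves in all.
Check: all required cells visited; 8 ≤ 8 moves.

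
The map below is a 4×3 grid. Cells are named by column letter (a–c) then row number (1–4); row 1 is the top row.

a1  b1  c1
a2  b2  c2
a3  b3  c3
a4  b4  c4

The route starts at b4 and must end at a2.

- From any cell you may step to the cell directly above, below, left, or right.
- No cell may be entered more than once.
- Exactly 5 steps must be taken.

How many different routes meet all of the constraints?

Need simple routes of exactly 5 moves from b4 to a2 (Manhattan distance 3, so 1 moves are spent on a detour and 1 undoing it).
Enumerating: b4 b3 b2 b1 a1 a2 | b4 b3 c3 c2 b2 a2 | b4 a4 a3 b3 b2 a2 | b4 c4 c3 c2 b2 a2 | b4 c4 c3 b3 b2 a2 | b4 c4 c3 b3 a3 a2.
That gives 6 routes.

6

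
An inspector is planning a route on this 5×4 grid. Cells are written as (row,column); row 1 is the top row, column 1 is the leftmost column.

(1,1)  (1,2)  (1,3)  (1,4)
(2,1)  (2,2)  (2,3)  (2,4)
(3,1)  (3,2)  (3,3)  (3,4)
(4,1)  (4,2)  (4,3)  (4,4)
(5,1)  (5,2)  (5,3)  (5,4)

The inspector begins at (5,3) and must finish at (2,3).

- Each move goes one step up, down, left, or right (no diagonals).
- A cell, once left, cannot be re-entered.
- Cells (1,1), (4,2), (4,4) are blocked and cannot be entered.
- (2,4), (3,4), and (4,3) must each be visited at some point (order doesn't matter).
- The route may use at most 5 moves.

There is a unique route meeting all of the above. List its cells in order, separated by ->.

(5,3) -> (4,3) -> (3,3) -> (3,4) -> (2,4) -> (2,3)

Any route must reach (2,4), (3,4), and (4,3) and still end at (2,3) within 5 moves, so the order of the required stops is forced.
Route from (5,3): up 2 to (3,3), right 1 to (3,4), up 1 to (2,4), left 1 to (2,3) — 5 moves in all.
Check: all required cells visited; 5 ≤ 5 moves.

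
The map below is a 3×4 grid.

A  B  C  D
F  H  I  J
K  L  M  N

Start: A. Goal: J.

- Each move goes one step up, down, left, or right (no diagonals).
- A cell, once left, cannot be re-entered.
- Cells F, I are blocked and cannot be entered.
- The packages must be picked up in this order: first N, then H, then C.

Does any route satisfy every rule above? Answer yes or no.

Even ignoring the required order, no revisit-free route from A to J manages to pass through all of N, H, and C: branching out from A, every path either misses one of them or, having collected them, can no longer reach J without re-entering a cell.

no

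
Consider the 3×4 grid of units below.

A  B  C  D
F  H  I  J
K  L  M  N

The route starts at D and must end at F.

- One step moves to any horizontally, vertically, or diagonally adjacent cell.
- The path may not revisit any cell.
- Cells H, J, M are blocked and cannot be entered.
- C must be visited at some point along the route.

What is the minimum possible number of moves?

Any route passes through C somewhere between D and F. Summing Chebyshev distances along the two legs (D → C → F) gives a lower bound of 1 + 2 = 3 moves.
A route of 3 moves achieves this: D → C → B → F.
Since 3 matches the lower bound, it is optimal.

3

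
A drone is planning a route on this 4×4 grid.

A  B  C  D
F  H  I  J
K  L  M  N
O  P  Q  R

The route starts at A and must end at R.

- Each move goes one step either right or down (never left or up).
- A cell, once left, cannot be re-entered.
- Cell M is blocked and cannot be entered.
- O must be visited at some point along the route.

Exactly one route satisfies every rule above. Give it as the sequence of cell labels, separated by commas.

Moves only go right or down, so the column and row indices never decrease.
Route from A: 3× down (reaching O), 3× right (reaching R) — 6 moves in all.
Check: all required cells visited.

A, F, K, O, P, Q, R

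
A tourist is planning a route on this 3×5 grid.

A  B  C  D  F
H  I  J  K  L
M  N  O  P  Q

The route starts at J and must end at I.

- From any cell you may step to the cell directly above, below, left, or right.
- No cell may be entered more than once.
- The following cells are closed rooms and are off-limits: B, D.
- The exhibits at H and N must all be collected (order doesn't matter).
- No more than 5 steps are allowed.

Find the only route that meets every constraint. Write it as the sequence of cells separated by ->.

J -> O -> N -> M -> H -> I

Any route must reach H and N and still end at I within 5 moves, so the order of the required stops is forced.
Route from J: down 1 to O, left 2 to M, up 1 to H, right 1 to I — 5 moves in all.
Check: all required cells visited; 5 ≤ 5 moves.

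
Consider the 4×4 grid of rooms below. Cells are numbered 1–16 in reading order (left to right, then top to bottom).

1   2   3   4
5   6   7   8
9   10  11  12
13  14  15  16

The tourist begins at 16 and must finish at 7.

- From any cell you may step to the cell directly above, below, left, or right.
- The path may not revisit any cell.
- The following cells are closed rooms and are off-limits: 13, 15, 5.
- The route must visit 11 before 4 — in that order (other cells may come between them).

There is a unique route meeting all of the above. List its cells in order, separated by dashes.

The waypoints must appear in the order 11, 4, with no cell reused.
Route from 16: up 1 to 12, left 2 to 10, up 2 to 2, right 2 to 4, down 1 to 8, left 1 to 7 — 9 moves in all.
Check: order respected (11 at step 2, 4 at step 7).

16 - 12 - 11 - 10 - 6 - 2 - 3 - 4 - 8 - 7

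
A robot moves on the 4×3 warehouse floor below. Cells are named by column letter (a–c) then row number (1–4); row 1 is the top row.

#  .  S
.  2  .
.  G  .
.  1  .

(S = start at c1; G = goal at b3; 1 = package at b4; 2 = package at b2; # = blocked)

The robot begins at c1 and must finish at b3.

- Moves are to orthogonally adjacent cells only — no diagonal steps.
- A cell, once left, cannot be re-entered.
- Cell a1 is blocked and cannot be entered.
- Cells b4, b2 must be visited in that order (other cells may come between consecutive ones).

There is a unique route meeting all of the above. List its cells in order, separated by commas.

The waypoints must appear in the order b4, b2, with no cell reused.
Route from c1: down 3 to c4, left 2 to a4, up 2 to a2, right 1 to b2, down 1 to b3 — 9 moves in all.
Check: order respected (1 at step 4, 2 at step 8).

c1, c2, c3, c4, b4, a4, a3, a2, b2, b3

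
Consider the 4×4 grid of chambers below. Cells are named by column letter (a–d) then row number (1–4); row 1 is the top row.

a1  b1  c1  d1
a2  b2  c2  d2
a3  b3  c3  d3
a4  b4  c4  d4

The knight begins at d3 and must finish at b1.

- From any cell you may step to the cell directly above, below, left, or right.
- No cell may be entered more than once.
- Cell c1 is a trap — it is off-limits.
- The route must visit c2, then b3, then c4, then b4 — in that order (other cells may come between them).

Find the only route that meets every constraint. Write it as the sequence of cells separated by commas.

d3, d2, c2, b2, b3, c3, c4, b4, a4, a3, a2, a1, b1

The waypoints must appear in the order c2, b3, c4, b4, with no cell reused.
Route from d3: up to d2, 2× left (reaching b2), down to b3, right to c3, down to c4, 2× left (reaching a4), 3× up (reaching a1), right to b1 — 12 moves in all.
Check: order respected (c2 at step 2, b3 at step 4, c4 at step 6, b4 at step 7).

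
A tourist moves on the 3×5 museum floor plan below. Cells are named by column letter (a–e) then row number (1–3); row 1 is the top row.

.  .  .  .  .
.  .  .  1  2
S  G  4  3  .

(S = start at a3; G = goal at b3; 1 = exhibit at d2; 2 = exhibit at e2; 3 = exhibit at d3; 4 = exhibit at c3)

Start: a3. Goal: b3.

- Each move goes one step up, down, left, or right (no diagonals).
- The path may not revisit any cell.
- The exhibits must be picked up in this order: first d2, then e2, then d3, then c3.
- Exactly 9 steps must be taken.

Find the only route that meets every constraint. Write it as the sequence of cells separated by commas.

a3, a2, b2, c2, d2, e2, e3, d3, c3, b3

The waypoints must appear in the order d2, e2, d3, c3, with no cell reused.
Route from a3: up 1 to a2, right 4 to e2, down 1 to e3, left 3 to b3 — 9 moves in all.
Check: order respected (1 at step 4, 2 at step 5, 3 at step 7, 4 at step 8); 9 moves as required.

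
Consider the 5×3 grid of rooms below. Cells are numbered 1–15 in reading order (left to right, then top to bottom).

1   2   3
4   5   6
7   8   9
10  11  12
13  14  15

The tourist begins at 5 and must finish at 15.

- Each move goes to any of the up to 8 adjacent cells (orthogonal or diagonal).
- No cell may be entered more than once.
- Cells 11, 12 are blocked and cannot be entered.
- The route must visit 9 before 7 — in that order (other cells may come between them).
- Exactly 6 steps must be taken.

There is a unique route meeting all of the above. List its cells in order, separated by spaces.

The waypoints must appear in the order 9, 7, with no cell reused.
Route from 5: down-right to 9, 2× left (reaching 7), down to 10, down-right to 14, right to 15 — 6 moves in all.
Check: order respected (9 at step 1, 7 at step 3); 6 moves as required.

5 9 8 7 10 14 15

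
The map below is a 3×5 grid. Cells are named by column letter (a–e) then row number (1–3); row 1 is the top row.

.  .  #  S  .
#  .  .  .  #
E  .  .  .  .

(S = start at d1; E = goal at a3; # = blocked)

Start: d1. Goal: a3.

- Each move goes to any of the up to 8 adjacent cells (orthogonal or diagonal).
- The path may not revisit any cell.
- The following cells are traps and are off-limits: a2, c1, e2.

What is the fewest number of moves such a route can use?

3

With diagonal moves allowed, the Chebyshev distance max(|Δrow|,|Δcol|) from d1 to a3 is 3, so at least 3 moves are needed.
A route of 3 moves achieves this: d1 → c2 → b2 → a3.
Since 3 matches the lower bound, it is optimal.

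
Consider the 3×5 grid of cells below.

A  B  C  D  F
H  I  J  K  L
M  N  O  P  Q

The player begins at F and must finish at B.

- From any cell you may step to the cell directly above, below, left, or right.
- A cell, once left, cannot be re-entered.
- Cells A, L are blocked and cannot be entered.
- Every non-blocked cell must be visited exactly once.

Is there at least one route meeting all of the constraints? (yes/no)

Cell Q has only one open neighbour but is neither the start nor the goal, so a Hamiltonian route would have to both enter and leave it through the same neighbour — impossible without revisiting.

no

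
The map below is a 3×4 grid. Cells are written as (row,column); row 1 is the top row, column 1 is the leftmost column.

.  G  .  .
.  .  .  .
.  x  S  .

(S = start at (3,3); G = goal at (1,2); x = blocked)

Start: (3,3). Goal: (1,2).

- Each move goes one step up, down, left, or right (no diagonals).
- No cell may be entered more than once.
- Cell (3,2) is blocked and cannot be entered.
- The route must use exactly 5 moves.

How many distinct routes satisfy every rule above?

Need simple routes of exactly 5 moves from (3,3) to (1,2) (Manhattan distance 3, so 1 moves are spent on a detour and 1 undoing it).
Enumerating: (3,3) (2,3) (2,2) (2,1) (1,1) (1,2) | (3,3) (2,3) (2,4) (1,4) (1,3) (1,2) | (3,3) (3,4) (2,4) (1,4) (1,3) (1,2) | (3,3) (3,4) (2,4) (2,3) (1,3) (1,2) | (3,3) (3,4) (2,4) (2,3) (2,2) (1,2).
That gives 5 routes.

5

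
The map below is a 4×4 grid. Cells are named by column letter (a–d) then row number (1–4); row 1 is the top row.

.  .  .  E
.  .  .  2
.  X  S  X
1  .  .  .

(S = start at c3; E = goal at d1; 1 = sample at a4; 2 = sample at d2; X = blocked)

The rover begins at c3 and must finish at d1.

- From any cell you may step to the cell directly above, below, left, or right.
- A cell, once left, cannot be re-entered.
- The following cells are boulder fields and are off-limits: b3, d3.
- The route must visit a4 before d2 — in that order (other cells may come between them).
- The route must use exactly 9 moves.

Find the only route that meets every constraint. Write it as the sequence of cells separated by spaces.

c3 c4 b4 a4 a3 a2 b2 c2 d2 d1

The waypoints must appear in the order a4, d2, with no cell reused.
Route from c3: down 1 to c4, left 2 to a4, up 2 to a2, right 3 to d2, up 1 to d1 — 9 moves in all.
Check: order respected (1 at step 3, 2 at step 8); 9 moves as required.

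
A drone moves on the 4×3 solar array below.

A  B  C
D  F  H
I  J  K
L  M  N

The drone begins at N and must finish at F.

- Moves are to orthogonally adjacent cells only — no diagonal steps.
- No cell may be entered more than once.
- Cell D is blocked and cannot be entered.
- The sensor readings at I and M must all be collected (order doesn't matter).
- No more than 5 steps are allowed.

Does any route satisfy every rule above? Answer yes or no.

yes

One route that works: N → M → L → I → J → F.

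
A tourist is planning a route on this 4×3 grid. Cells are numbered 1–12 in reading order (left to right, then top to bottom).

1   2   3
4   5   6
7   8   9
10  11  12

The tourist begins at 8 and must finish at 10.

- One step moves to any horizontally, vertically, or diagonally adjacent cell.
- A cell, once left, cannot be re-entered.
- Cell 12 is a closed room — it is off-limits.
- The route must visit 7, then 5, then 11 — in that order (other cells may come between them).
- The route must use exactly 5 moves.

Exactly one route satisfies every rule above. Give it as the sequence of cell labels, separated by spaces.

8 7 5 9 11 10

The waypoints must appear in the order 7, 5, 11, with no cell reused.
Route from 8: left to 7, up-right to 5, down-right to 9, down-left to 11, left to 10 — 5 moves in all.
Check: order respected (7 at step 1, 5 at step 2, 11 at step 4); 5 moves as required.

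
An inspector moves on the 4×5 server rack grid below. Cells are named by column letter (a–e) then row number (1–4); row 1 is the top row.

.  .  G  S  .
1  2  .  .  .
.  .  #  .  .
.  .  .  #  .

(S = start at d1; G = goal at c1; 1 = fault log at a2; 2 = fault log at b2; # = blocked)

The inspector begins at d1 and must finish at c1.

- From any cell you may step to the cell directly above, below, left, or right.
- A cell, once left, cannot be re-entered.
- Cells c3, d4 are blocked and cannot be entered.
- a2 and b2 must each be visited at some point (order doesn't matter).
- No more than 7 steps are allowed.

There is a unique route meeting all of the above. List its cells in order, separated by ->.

Any route must reach a2 and b2 and still end at c1 within 7 moves, so the order of the required stops is forced.
Route from d1: down 1 to d2, left 3 to a2, up 1 to a1, right 2 to c1 — 7 moves in all.
Check: all required cells visited; 7 ≤ 7 moves.

d1 -> d2 -> c2 -> b2 -> a2 -> a1 -> b1 -> c1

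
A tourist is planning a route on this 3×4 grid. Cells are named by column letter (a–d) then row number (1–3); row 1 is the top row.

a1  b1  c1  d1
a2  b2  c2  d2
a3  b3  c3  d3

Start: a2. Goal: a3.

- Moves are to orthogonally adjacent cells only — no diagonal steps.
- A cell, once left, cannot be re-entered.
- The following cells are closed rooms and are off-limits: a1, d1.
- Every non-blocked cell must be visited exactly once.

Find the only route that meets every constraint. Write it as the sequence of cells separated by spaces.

a2 b2 b1 c1 c2 d2 d3 c3 b3 a3

Need to visit all 10 open cells exactly once, starting at a2 and ending at a3.
Cell c1 has only two open neighbours (c2 and b1), so the path must pass straight through it: one of those is the cell it's entered from and the other is where it exits.
Route from a2: right to b2, up to b1, right to c1, down to c2, right to d2, down to d3, 3× left (reaching a3) — 9 moves in all.
Check: all 10 open cells covered.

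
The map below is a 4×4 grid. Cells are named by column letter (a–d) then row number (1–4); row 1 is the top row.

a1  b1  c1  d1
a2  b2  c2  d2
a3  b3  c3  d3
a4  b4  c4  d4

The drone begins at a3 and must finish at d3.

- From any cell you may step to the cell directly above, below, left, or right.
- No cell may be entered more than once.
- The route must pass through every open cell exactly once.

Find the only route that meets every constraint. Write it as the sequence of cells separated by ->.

Need to visit all 16 open cells exactly once, starting at a3 and ending at d3.
Route from a3: down 1 to a4, right 1 to b4, up 2 to b2, left 1 to a2, up 1 to a1, right 3 to d1, down 1 to d2, left 1 to c2, down 2 to c4, right 1 to d4, up 1 to d3 — 15 moves in all.
Check: all 16 open cells covered.

a3 -> a4 -> b4 -> b3 -> b2 -> a2 -> a1 -> b1 -> c1 -> d1 -> d2 -> c2 -> c3 -> c4 -> d4 -> d3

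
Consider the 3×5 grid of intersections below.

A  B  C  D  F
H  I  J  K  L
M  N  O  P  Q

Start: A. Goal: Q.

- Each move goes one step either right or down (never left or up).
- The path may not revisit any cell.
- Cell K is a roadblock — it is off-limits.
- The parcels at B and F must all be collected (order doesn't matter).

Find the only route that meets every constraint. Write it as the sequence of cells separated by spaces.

A B C D F L Q

Moves only go right or down, so the column and row indices never decrease.
Route from A: 4× right (reaching F), 2× down (reaching Q) — 6 moves in all.
Check: all required cells visited.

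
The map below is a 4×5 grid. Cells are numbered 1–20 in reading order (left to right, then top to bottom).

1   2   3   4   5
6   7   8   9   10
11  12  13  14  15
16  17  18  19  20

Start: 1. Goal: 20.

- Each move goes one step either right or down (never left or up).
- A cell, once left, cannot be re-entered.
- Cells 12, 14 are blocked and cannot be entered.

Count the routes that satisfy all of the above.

9

A right/down-only route from 1 to 20 makes exactly 3 down-moves and 4 right-moves in some order.
With no other constraints that would be C(7,3) = 35 routes.
Subtract routes through each blocked cell (inclusion–exclusion for overlaps): − through 12: 12 − through 14: 20 + through 12&14: 6 → 9.
That gives 9 routes.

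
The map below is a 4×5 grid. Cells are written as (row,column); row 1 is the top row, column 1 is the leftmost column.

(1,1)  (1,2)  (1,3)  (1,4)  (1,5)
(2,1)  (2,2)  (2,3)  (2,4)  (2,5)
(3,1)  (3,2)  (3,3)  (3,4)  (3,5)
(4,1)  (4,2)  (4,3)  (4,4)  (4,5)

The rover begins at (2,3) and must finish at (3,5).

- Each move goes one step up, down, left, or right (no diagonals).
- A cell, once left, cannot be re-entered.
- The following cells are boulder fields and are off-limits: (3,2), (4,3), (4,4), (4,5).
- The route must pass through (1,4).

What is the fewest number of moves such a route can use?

Any route passes through (1,4) somewhere between (2,3) and (3,5). Summing Manhattan distances along the two legs ((2,3) → (1,4) → (3,5)) gives a lower bound of 2 + 3 = 5 moves.
A route of 5 moves achieves this: (2,3) → (1,3) → (1,4) → (2,4) → (3,4) → (3,5).
Since 5 matches the lower bound, it is optimal.

5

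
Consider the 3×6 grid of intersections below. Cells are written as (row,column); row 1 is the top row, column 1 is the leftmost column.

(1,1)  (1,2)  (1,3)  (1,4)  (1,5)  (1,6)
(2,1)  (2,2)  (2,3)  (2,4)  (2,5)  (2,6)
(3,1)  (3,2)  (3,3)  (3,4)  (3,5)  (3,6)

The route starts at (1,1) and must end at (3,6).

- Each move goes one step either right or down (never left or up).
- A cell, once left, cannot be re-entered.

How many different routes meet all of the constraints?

A right/down-only route from (1,1) to (3,6) makes exactly 2 down-moves and 5 right-moves in some order.
With no other constraints that would be C(7,2) = 21 routes.
That gives 21 routes.

21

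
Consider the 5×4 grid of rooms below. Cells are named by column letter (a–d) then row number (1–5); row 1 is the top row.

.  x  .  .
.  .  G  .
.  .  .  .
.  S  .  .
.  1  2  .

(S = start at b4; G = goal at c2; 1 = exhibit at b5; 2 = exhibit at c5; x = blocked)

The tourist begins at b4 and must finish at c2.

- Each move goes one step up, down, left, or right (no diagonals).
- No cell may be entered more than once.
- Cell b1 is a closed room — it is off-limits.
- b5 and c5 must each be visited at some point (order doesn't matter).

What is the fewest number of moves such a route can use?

Any route passes through b5 and c5 in some order between b4 and c2. Summing Manhattan distances along each leg and taking the cheapest ordering (b4 → b5 → c5 → c2) gives a lower bound of 1 + 1 + 3 = 5 moves.
A route of 5 moves achieves this: b4 → b5 → c5 → c4 → c3 → c2.
Since 5 matches the lower bound, it is optimal.

5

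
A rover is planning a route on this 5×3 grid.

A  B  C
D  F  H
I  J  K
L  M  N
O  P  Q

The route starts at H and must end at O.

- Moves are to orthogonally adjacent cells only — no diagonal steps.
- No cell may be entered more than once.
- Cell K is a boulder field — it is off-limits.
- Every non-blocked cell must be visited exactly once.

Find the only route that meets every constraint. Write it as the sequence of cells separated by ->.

H -> C -> B -> A -> D -> F -> J -> I -> L -> M -> N -> Q -> P -> O

Need to visit all 14 open cells exactly once, starting at H and ending at O.
Cell N has only two open neighbours (Q and M), so the path must pass straight through it: one of those is the cell it's entered from and the other is where it exits.
Route from H: up to C, 2× left (reaching A), down to D, right to F, down to J, left to I, down to L, 2× right (reaching N), down to Q, 2× left (reaching O) — 13 moves in all.
Check: all 14 open cells covered.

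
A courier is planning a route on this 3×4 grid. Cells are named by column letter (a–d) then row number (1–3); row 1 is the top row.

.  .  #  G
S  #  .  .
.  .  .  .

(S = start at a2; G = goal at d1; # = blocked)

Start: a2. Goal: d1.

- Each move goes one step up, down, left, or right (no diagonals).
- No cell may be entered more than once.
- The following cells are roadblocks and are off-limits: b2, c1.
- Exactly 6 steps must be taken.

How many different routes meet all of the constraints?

2

Need simple routes of exactly 6 moves from a2 to d1 (Manhattan distance 4, so 1 moves are spent on a detour and 1 undoing it).
Enumerating: a2 a3 b3 c3 c2 d2 d1 | a2 a3 b3 c3 d3 d2 d1.
That gives 2 routes.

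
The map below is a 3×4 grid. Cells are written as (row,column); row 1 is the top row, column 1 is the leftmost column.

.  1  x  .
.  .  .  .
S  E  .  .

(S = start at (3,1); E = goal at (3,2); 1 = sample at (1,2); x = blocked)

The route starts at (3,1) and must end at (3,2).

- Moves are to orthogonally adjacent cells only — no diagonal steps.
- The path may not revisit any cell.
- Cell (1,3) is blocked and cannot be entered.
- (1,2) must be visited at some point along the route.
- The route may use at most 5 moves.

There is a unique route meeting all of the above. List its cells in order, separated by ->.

Any route must reach (1,2) and still end at (3,2) within 5 moves, so the order of the required stops is forced.
Route from (3,1): up 2 to (1,1), right 1 to (1,2), down 2 to (3,2) — 5 moves in all.
Check: all required cells visited; 5 ≤ 5 moves.

(3,1) -> (2,1) -> (1,1) -> (1,2) -> (2,2) -> (3,2)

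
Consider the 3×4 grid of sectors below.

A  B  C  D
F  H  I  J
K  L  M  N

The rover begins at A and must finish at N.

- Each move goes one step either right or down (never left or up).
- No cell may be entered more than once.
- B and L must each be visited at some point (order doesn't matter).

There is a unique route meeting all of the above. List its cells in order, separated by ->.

A -> B -> H -> L -> M -> N

Moves only go right or down, so the column and row indices never decrease.
Route from A: right 1 to B, down 2 to L, right 2 to N — 5 moves in all.
Check: all required cells visited.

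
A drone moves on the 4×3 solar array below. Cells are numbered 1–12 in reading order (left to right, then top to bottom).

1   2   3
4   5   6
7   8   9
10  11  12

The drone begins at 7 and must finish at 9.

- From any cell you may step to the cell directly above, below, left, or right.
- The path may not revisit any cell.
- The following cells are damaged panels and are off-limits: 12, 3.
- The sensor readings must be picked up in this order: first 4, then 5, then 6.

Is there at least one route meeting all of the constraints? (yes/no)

yes

One route that works: 7 → 4 → 5 → 6 → 9.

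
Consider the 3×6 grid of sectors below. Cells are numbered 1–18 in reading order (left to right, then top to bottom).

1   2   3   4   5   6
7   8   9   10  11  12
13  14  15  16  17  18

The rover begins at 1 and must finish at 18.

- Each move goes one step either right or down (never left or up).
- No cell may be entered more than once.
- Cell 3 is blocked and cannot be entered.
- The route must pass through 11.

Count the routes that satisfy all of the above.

A right/down-only route from 1 to 18 makes exactly 2 down-moves and 5 right-moves in some order.
With no other constraints that would be C(7,2) = 21 routes.
Split at 11 and multiply the segment counts (each segment already excludes blocked cells): 1→11: 2; 11→18: 2; product = 4.
That gives 4 routes.

4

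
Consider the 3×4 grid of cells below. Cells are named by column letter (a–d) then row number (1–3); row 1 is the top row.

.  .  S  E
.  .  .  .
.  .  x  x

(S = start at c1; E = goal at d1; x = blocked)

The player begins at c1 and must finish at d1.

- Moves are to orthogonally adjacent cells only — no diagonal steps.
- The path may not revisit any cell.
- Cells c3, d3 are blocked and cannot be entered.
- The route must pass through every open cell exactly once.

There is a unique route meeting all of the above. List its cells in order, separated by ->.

c1 -> b1 -> a1 -> a2 -> a3 -> b3 -> b2 -> c2 -> d2 -> d1

Need to visit all 10 open cells exactly once, starting at c1 and ending at d1.
Cell a1 has only two open neighbours (a2 and b1), so the path must pass straight through it: one of those is the cell it's entered from and the other is where it exits.
Route from c1: left 2 to a1, down 2 to a3, right 1 to b3, up 1 to b2, right 2 to d2, up 1 to d1 — 9 moves in all.
Check: all 10 open cells covered.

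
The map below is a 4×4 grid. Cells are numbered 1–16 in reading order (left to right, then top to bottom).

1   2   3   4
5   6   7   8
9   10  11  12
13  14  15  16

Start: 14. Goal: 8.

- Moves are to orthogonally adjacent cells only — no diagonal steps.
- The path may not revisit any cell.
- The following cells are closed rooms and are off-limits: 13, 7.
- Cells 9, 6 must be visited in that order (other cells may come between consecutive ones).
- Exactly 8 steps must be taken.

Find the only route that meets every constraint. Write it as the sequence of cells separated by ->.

The waypoints must appear in the order 9, 6, with no cell reused.
Route from 14: up 1 to 10, left 1 to 9, up 1 to 5, right 1 to 6, up 1 to 2, right 2 to 4, down 1 to 8 — 8 moves in all.
Check: order respected (9 at step 2, 6 at step 4); 8 moves as required.

14 -> 10 -> 9 -> 5 -> 6 -> 2 -> 3 -> 4 -> 8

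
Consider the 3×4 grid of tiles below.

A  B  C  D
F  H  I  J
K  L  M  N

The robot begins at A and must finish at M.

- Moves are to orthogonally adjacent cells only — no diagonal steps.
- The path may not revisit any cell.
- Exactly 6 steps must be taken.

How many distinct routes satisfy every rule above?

Need simple routes of exactly 6 moves from A to M (Manhattan distance 4, so 1 moves are spent on a detour and 1 undoing it).
Branch systematically from the start, pruning whenever the remaining move budget drops below the Manhattan distance to M or differs from it in parity. Grouping the completions by first move — via F: 3; via B: 6 — and summing: 3 + 6 = 9.
That gives 9 routes.

9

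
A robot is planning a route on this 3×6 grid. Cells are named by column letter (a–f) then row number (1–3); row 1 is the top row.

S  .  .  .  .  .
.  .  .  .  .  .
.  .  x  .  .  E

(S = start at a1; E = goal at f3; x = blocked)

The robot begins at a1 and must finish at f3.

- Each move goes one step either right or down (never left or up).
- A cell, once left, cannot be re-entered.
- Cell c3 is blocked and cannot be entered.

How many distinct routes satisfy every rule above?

A right/down-only route from a1 to f3 makes exactly 2 down-moves and 5 right-moves in some order.
With no other constraints that would be C(7,2) = 21 routes.
Subtract routes through each blocked cell (inclusion–exclusion for overlaps): − through c3: 6 → 15.
That gives 15 routes.

15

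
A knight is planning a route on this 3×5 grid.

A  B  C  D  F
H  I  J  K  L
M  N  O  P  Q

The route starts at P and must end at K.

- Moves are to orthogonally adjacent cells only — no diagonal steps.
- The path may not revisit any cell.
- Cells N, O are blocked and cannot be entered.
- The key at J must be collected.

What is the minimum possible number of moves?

Any route passes through J somewhere between P and K. Summing Manhattan distances along the two legs (P → J → K) gives a lower bound of 2 + 1 = 3 moves.
The shortest route satisfying every rule uses 7 moves: P → Q → L → F → D → C → J → K.
The no-revisit rule (legs can't share cells) pushes the minimum above the 3-move bound; an exhaustive check rules out every length from 3 to 6 (on a 4-connected grid the length of any start-to-goal walk has the same parity as the Manhattan bound, so only lengths 3, 5, 7, … need checking), leaving 7 as the minimum.

7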